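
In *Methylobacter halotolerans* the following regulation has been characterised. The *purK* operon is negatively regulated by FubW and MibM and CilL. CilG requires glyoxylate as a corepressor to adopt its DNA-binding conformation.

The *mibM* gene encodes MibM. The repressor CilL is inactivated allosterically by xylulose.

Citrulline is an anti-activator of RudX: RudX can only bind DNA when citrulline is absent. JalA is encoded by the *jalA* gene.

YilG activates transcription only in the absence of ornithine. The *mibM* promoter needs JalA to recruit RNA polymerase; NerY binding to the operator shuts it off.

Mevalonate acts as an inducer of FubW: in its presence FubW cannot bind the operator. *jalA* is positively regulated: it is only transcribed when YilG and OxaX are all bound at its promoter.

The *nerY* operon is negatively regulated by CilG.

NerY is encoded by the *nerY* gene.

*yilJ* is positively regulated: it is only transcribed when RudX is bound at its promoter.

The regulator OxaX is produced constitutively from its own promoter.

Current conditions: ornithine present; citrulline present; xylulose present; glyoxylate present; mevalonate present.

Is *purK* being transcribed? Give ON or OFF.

ON

Mevalonate is present, so FubW is inactive.
Ornithine is present, so YilG is inactive.
OxaX is produced constitutively and is active.
Required activator YilG is absent, so *jalA* is not transcribed.
So JalA is not produced.
Glyoxylate is present, so CilG is active.
With repressor CilG bound, *nerY* is not transcribed.
So NerY is not produced.
Required activator JalA is absent, so *mibM* is not transcribed.
So MibM is not produced.
Xylulose is present, so CilL is inactive.
With no repressor bound, *purK* is transcribed.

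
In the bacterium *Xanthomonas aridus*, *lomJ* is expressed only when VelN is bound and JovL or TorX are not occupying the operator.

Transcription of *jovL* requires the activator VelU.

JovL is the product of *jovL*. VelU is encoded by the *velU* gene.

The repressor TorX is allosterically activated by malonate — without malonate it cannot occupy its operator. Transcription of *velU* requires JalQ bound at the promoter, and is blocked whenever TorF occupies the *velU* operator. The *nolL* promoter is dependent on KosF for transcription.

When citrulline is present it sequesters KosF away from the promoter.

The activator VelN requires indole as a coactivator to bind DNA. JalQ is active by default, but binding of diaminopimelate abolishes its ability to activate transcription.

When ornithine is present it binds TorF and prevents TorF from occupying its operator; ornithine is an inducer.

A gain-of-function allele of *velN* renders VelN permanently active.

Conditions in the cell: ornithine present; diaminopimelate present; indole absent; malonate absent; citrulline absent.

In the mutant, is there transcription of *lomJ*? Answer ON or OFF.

Diaminopimelate is present, so JalQ is inactive.
Ornithine is present, so TorF is inactive.
Required activator JalQ is absent, so *velU* is not transcribed.
So VelU is not produced.
Required activator VelU is absent, so *jovL* is not transcribed.
So JovL is not produced.
Malonate is absent, so TorX is inactive.
VelN is constitutively active in this strain.
No repressor is bound and VelN is active, so *lomJ* is transcribed.

ON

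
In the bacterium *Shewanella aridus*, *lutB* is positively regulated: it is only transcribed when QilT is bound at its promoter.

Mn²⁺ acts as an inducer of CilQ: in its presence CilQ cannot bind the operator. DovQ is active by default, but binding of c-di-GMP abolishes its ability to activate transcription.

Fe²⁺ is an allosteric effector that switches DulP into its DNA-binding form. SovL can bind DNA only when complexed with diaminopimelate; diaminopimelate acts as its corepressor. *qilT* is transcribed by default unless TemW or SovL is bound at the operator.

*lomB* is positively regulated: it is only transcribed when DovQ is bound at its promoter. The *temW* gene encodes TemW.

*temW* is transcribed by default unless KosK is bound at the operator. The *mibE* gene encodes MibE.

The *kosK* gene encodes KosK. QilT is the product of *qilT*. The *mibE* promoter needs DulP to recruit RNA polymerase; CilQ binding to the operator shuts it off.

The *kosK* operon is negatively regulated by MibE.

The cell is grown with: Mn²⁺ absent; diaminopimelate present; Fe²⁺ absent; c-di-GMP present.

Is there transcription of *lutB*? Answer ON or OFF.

Fe²⁺ is absent, so DulP is inactive.
Mn²⁺ is absent, so CilQ is active.
With repressor CilQ bound, *mibE* is not transcribed.
So MibE is not produced.
With no repressor bound, *kosK* is transcribed.
So KosK is produced and active.
With repressor KosK bound, *temW* is not transcribed.
So TemW is not produced.
Diaminopimelate is present, so SovL is active.
With repressor SovL bound, *qilT* is not transcribed.
So QilT is not produced.
Required activator QilT is absent, so *lutB* is not transcribed.

OFF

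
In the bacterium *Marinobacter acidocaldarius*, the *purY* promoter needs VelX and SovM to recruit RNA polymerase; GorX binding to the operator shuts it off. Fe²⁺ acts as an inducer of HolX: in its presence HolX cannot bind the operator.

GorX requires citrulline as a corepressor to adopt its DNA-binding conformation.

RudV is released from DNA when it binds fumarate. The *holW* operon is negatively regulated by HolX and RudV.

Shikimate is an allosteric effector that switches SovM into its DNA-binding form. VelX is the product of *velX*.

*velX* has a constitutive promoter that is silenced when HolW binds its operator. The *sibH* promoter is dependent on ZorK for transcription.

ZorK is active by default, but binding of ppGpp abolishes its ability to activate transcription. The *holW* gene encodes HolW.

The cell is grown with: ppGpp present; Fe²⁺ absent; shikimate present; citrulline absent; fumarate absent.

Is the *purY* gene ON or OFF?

Citrulline is absent, so GorX is inactive.
Fe²⁺ is absent, so HolX is active.
Fumarate is absent, so RudV is active.
With repressor HolX bound, *holW* is not transcribed.
So HolW is not produced.
With no repressor bound, *velX* is transcribed.
So VelX is produced and active.
Shikimate is present, so SovM is active.
No repressor is bound and VelX and SovM are active, so *purY* is transcribed.

ON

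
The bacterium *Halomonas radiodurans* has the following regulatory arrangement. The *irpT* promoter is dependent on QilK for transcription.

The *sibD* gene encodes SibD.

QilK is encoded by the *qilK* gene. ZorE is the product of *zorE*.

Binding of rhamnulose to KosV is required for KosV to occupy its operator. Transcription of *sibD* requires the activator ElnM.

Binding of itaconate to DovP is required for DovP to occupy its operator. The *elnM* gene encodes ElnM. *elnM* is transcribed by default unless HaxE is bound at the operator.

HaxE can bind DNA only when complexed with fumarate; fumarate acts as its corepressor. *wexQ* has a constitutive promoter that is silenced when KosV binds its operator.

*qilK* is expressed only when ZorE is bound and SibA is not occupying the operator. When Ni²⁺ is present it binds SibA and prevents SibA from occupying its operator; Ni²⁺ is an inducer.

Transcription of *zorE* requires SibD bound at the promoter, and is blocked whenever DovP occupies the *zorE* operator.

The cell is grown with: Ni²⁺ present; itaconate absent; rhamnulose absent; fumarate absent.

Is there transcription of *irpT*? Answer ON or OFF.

Fumarate is absent, so HaxE is inactive.
With no repressor bound, *elnM* is transcribed.
So ElnM is produced and active.
No repressor is bound and ElnM is active, so *sibD* is transcribed.
So SibD is produced and active.
Itaconate is absent, so DovP is inactive.
No repressor is bound and SibD is active, so *zorE* is transcribed.
So ZorE is produced and active.
Ni²⁺ is present, so SibA is inactive.
No repressor is bound and ZorE is active, so *qilK* is transcribed.
So QilK is produced and active.
No repressor is bound and QilK is active, so *irpT* is transcribed.

ON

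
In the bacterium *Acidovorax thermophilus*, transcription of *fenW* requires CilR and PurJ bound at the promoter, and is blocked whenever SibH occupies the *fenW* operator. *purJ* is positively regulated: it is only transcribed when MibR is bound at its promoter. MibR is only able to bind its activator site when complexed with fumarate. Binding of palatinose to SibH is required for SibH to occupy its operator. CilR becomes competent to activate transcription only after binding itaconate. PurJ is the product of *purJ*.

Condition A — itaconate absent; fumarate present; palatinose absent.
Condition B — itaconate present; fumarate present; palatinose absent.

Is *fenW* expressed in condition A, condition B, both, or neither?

Condition A:
Itaconate is absent, so CilR is inactive.
Fumarate is present, so MibR is active.
No repressor is bound and MibR is active, so *purJ* is transcribed.
So PurJ is produced and active.
Palatinose is absent, so SibH is inactive.
Required activator CilR is absent, so *fenW* is not transcribed.
→ *fenW* is OFF in A.
Condition B:
Itaconate is present, so CilR is active.
Fumarate is present, so MibR is active.
No repressor is bound and MibR is active, so *purJ* is transcribed.
So PurJ is produced and active.
Palatinose is absent, so SibH is inactive.
No repressor is bound and CilR and PurJ are active, so *fenW* is transcribed.
→ *fenW* is ON in B.

B only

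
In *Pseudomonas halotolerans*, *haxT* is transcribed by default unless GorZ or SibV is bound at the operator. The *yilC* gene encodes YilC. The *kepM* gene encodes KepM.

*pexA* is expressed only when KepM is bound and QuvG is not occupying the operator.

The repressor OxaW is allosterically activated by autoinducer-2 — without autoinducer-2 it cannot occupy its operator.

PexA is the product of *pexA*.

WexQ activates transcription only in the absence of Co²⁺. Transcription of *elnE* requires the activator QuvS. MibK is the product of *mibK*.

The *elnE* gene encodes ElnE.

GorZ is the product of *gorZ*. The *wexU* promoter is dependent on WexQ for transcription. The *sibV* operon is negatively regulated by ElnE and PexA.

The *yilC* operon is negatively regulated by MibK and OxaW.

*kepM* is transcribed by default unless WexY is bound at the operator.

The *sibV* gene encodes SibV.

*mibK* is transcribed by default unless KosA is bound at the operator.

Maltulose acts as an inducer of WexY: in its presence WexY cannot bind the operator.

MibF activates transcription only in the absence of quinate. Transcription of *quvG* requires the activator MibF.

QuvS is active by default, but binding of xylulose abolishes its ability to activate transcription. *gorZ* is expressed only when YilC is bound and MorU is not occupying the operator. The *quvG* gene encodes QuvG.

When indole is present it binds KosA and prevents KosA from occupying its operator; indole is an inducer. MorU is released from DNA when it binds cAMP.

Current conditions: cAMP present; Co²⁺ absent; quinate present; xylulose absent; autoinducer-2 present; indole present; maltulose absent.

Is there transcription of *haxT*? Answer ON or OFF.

ON

cAMP is present, so MorU is inactive.
Indole is present, so KosA is inactive.
With no repressor bound, *mibK* is transcribed.
So MibK is produced and active.
Autoinducer-2 is present, so OxaW is active.
With repressor MibK bound, *yilC* is not transcribed.
So YilC is not produced.
Required activator YilC is absent, so *gorZ* is not transcribed.
So GorZ is not produced.
Xylulose is absent, so QuvS is active.
No repressor is bound and QuvS is active, so *elnE* is transcribed.
So ElnE is produced and active.
Quinate is present, so MibF is inactive.
Required activator MibF is absent, so *quvG* is not transcribed.
So QuvG is not produced.
Maltulose is absent, so WexY is active.
With repressor WexY bound, *kepM* is not transcribed.
So KepM is not produced.
Required activator KepM is absent, so *pexA* is not transcribed.
So PexA is not produced.
With repressor ElnE bound, *sibV* is not transcribed.
So SibV is not produced.
With no repressor bound, *haxT* is transcribed.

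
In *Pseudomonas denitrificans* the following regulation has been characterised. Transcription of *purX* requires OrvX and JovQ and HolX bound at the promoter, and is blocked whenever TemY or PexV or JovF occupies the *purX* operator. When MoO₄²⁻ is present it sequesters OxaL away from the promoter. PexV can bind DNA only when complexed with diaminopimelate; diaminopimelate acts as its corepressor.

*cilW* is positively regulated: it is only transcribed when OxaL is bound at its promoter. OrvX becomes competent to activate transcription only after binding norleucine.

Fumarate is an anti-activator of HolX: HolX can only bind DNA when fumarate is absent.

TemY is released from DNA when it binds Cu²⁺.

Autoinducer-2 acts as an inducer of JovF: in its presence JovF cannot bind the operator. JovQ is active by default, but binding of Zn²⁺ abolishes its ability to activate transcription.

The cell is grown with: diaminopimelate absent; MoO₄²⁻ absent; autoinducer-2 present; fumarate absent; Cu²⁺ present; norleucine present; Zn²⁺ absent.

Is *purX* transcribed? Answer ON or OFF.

Cu²⁺ is present, so TemY is inactive.
Norleucine is present, so OrvX is active.
Diaminopimelate is absent, so PexV is inactive.
Autoinducer-2 is present, so JovF is inactive.
Zn²⁺ is absent, so JovQ is active.
Fumarate is absent, so HolX is active.
No repressor is bound and OrvX and JovQ and HolX are active, so *purX* is transcribed.

ON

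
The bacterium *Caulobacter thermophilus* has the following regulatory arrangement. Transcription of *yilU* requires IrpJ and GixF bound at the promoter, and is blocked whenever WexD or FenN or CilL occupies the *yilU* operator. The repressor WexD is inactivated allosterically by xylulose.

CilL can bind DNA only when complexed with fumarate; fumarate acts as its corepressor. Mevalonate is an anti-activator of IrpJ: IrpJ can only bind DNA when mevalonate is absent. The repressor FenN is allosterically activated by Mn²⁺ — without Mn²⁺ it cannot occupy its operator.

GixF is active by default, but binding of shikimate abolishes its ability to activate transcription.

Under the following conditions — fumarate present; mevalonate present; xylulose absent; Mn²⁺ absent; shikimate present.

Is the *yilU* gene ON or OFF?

OFF

Xylulose is absent, so WexD is active.
Mevalonate is present, so IrpJ is inactive.
Mn²⁺ is absent, so FenN is inactive.
Fumarate is present, so CilL is active.
Shikimate is present, so GixF is inactive.
With repressor WexD bound, *yilU* is not transcribed.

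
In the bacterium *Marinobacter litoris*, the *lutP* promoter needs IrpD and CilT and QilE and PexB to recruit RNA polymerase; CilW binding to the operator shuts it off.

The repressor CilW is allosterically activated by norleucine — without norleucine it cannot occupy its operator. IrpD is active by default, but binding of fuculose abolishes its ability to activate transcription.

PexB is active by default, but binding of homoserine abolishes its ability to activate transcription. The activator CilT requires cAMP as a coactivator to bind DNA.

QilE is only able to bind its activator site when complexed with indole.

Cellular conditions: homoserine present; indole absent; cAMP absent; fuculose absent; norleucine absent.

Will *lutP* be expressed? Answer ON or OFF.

Fuculose is absent, so IrpD is active.
cAMP is absent, so CilT is inactive.
Indole is absent, so QilE is inactive.
Homoserine is present, so PexB is inactive.
Norleucine is absent, so CilW is inactive.
Required activator CilT is absent, so *lutP* is not transcribed.

OFF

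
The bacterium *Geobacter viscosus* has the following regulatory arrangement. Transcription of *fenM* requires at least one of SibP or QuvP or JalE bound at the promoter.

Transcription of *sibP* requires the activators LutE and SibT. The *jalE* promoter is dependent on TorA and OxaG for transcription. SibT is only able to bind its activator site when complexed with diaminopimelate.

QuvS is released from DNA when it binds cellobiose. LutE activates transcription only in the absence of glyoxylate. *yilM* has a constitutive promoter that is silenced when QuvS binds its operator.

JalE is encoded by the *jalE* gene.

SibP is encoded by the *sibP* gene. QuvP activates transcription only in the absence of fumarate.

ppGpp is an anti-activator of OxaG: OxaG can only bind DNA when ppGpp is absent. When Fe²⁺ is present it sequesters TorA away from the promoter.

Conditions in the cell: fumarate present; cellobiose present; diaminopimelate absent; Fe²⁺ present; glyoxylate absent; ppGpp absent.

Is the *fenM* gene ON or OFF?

OFF

Glyoxylate is absent, so LutE is active.
Diaminopimelate is absent, so SibT is inactive.
Required activator SibT is absent, so *sibP* is not transcribed.
So SibP is not produced.
Fumarate is present, so QuvP is inactive.
Fe²⁺ is present, so TorA is inactive.
ppGpp is absent, so OxaG is active.
Required activator TorA is absent, so *jalE* is not transcribed.
So JalE is not produced.
No activator is available at the *fenM* promoter, so *fenM* is not transcribed.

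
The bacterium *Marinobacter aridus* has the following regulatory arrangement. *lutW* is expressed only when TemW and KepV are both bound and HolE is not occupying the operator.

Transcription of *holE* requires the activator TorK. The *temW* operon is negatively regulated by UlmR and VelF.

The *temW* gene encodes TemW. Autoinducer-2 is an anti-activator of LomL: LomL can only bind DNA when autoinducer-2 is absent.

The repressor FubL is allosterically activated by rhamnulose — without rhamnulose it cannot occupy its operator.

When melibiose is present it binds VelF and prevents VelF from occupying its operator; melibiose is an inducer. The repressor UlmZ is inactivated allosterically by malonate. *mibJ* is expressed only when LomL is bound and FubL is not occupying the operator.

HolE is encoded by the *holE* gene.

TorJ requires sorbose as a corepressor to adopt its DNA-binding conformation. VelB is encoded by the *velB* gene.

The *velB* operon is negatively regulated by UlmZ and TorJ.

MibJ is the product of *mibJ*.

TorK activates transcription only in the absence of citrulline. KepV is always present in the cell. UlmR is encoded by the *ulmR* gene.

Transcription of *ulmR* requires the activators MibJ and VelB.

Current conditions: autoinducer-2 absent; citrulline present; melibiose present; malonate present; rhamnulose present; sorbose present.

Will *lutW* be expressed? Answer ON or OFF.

Citrulline is present, so TorK is inactive.
Required activator TorK is absent, so *holE* is not transcribed.
So HolE is not produced.
Autoinducer-2 is absent, so LomL is active.
Rhamnulose is present, so FubL is active.
With repressor FubL bound, *mibJ* is not transcribed.
So MibJ is not produced.
Malonate is present, so UlmZ is inactive.
Sorbose is present, so TorJ is active.
With repressor TorJ bound, *velB* is not transcribed.
So VelB is not produced.
Required activator MibJ is absent, so *ulmR* is not transcribed.
So UlmR is not produced.
Melibiose is present, so VelF is inactive.
With no repressor bound, *temW* is transcribed.
So TemW is produced and active.
KepV is produced constitutively and is active.
No repressor is bound and TemW and KepV are active, so *lutW* is transcribed.

ON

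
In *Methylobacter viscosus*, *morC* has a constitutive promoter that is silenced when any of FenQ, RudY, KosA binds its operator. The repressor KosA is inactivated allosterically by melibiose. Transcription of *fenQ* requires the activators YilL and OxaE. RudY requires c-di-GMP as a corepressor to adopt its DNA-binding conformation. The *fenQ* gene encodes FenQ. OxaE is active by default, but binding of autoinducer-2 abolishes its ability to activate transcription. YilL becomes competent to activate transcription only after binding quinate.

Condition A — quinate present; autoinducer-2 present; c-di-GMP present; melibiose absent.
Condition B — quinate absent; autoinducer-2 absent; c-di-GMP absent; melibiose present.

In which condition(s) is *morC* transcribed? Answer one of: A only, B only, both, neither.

B only

Condition A:
Quinate is present, so YilL is active.
Autoinducer-2 is present, so OxaE is inactive.
Required activator OxaE is absent, so *fenQ* is not transcribed.
So FenQ is not produced.
c-di-GMP is present, so RudY is active.
Melibiose is absent, so KosA is active.
With repressor RudY bound, *morC* is not transcribed.
→ *morC* is OFF in A.
Condition B:
Quinate is absent, so YilL is inactive.
Autoinducer-2 is absent, so OxaE is active.
Required activator YilL is absent, so *fenQ* is not transcribed.
So FenQ is not produced.
c-di-GMP is absent, so RudY is inactive.
Melibiose is present, so KosA is inactive.
With no repressor bound, *morC* is transcribed.
→ *morC* is ON in B.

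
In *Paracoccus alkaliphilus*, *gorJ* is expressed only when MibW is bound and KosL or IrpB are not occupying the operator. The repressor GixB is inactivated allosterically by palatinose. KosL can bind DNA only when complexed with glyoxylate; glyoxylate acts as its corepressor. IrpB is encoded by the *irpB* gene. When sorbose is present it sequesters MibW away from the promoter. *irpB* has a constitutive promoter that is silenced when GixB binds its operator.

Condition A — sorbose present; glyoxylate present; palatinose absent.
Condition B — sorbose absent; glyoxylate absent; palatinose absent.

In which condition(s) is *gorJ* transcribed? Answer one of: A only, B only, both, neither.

B only

Condition A:
Sorbose is present, so MibW is inactive.
Glyoxylate is present, so KosL is active.
Palatinose is absent, so GixB is active.
With repressor GixB bound, *irpB* is not transcribed.
So IrpB is not produced.
With repressor KosL bound, *gorJ* is not transcribed.
→ *gorJ* is OFF in A.
Condition B:
Sorbose is absent, so MibW is active.
Glyoxylate is absent, so KosL is inactive.
Palatinose is absent, so GixB is active.
With repressor GixB bound, *irpB* is not transcribed.
So IrpB is not produced.
No repressor is bound and MibW is active, so *gorJ* is transcribed.
→ *gorJ* is ON in B.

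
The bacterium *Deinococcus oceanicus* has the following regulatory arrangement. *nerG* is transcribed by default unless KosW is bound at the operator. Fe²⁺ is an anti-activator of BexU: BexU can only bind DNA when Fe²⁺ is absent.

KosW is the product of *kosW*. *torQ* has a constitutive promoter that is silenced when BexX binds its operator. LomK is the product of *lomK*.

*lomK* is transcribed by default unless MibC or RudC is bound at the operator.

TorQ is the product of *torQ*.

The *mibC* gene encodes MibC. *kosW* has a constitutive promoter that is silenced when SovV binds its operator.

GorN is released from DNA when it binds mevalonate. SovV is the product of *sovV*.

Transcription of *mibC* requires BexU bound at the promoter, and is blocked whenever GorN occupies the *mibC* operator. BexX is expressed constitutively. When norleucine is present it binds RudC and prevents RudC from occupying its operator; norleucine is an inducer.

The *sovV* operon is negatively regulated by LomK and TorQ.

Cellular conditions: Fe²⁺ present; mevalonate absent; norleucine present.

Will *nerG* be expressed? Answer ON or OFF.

Mevalonate is absent, so GorN is active.
Fe²⁺ is present, so BexU is inactive.
With repressor GorN bound, *mibC* is not transcribed.
So MibC is not produced.
Norleucine is present, so RudC is inactive.
With no repressor bound, *lomK* is transcribed.
So LomK is produced and active.
BexX is produced constitutively and is active.
With repressor BexX bound, *torQ* is not transcribed.
So TorQ is not produced.
With repressor LomK bound, *sovV* is not transcribed.
So SovV is not produced.
With no repressor bound, *kosW* is transcribed.
So KosW is produced and active.
With repressor KosW bound, *nerG* is not transcribed.

OFF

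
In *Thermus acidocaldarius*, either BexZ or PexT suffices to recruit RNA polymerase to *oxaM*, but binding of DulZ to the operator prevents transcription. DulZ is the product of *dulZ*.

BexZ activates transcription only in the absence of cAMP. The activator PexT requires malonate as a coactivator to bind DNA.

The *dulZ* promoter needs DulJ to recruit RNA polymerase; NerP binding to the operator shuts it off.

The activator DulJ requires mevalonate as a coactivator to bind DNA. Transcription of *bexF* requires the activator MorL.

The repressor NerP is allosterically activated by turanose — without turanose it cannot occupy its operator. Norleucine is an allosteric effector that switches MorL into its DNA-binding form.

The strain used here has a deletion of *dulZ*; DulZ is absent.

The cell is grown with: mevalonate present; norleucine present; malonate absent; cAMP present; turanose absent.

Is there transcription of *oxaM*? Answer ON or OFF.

OFF

cAMP is present, so BexZ is inactive.
Malonate is absent, so PexT is inactive.
DulZ is non-functional in this strain, so it has no effect.
No activator is available at the *oxaM* promoter, so *oxaM* is not transcribed.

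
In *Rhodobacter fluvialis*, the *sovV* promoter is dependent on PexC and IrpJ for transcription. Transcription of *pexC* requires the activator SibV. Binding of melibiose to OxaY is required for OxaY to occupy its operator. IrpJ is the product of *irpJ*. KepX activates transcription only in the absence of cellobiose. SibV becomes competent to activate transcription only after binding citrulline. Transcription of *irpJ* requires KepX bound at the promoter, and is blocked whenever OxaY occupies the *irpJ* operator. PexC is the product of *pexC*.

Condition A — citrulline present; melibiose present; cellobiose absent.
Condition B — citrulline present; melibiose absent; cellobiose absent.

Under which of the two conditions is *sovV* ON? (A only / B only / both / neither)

Condition A:
Citrulline is present, so SibV is active.
No repressor is bound and SibV is active, so *pexC* is transcribed.
So PexC is produced and active.
Melibiose is present, so OxaY is active.
Cellobiose is absent, so KepX is active.
With repressor OxaY bound, *irpJ* is not transcribed.
So IrpJ is not produced.
Required activator IrpJ is absent, so *sovV* is not transcribed.
→ *sovV* is OFF in A.
Condition B:
Citrulline is present, so SibV is active.
No repressor is bound and SibV is active, so *pexC* is transcribed.
So PexC is produced and active.
Melibiose is absent, so OxaY is inactive.
Cellobiose is absent, so KepX is active.
No repressor is bound and KepX is active, so *irpJ* is transcribed.
So IrpJ is produced and active.
No repressor is bound and PexC and IrpJ are active, so *sovV* is transcribed.
→ *sovV* is ON in B.

B only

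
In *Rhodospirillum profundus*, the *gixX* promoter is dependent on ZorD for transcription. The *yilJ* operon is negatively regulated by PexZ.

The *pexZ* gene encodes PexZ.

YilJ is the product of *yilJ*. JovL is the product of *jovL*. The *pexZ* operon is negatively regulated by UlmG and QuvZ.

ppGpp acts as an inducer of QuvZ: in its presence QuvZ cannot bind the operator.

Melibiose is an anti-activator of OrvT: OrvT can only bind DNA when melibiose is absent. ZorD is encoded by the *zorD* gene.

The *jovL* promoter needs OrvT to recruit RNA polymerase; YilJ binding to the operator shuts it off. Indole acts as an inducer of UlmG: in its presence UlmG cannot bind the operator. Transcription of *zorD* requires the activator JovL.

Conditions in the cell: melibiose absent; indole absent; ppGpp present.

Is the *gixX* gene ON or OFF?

Indole is absent, so UlmG is active.
ppGpp is present, so QuvZ is inactive.
With repressor UlmG bound, *pexZ* is not transcribed.
So PexZ is not produced.
With no repressor bound, *yilJ* is transcribed.
So YilJ is produced and active.
Melibiose is absent, so OrvT is active.
With repressor YilJ bound, *jovL* is not transcribed.
So JovL is not produced.
Required activator JovL is absent, so *zorD* is not transcribed.
So ZorD is not produced.
Required activator ZorD is absent, so *gixX* is not transcribed.

OFF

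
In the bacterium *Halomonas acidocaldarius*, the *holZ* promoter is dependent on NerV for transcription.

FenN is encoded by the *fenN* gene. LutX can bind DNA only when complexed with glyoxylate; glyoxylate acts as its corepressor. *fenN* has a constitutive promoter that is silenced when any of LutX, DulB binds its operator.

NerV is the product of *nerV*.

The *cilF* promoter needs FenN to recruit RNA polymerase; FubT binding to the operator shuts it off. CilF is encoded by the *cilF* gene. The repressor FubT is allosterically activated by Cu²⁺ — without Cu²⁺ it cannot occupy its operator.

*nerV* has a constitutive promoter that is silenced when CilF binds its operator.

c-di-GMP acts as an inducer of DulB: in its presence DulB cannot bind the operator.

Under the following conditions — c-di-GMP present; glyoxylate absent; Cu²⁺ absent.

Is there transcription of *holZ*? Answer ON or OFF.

OFF

Glyoxylate is absent, so LutX is inactive.
c-di-GMP is present, so DulB is inactive.
With no repressor bound, *fenN* is transcribed.
So FenN is produced and active.
Cu²⁺ is absent, so FubT is inactive.
No repressor is bound and FenN is active, so *cilF* is transcribed.
So CilF is produced and active.
With repressor CilF bound, *nerV* is not transcribed.
So NerV is not produced.
Required activator NerV is absent, so *holZ* is not transcribed.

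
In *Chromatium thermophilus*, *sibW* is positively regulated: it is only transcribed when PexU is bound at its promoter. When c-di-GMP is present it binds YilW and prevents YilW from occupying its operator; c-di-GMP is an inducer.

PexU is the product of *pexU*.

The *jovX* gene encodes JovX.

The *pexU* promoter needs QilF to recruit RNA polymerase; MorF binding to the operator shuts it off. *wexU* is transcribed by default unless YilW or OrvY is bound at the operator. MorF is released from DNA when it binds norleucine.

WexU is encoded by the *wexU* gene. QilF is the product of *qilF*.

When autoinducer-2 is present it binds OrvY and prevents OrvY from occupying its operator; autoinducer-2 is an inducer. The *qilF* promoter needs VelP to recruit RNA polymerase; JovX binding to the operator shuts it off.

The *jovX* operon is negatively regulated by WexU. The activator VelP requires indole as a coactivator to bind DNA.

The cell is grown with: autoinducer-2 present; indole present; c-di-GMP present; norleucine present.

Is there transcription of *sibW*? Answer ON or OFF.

ON

c-di-GMP is present, so YilW is inactive.
Autoinducer-2 is present, so OrvY is inactive.
With no repressor bound, *wexU* is transcribed.
So WexU is produced and active.
With repressor WexU bound, *jovX* is not transcribed.
So JovX is not produced.
Indole is present, so VelP is active.
No repressor is bound and VelP is active, so *qilF* is transcribed.
So QilF is produced and active.
Norleucine is present, so MorF is inactive.
No repressor is bound and QilF is active, so *pexU* is transcribed.
So PexU is produced and active.
No repressor is bound and PexU is active, so *sibW* is transcribed.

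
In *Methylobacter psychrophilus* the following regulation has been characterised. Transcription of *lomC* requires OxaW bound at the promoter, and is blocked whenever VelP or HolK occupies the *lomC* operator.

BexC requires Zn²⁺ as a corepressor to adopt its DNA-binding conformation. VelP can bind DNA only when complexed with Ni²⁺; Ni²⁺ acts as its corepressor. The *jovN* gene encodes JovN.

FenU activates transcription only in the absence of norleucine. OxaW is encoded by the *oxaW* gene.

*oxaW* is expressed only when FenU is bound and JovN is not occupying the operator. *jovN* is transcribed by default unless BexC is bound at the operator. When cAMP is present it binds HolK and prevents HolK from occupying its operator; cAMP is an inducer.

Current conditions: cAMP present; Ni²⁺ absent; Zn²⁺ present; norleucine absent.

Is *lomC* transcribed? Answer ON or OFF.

Ni²⁺ is absent, so VelP is inactive.
Zn²⁺ is present, so BexC is active.
With repressor BexC bound, *jovN* is not transcribed.
So JovN is not produced.
Norleucine is absent, so FenU is active.
No repressor is bound and FenU is active, so *oxaW* is transcribed.
So OxaW is produced and active.
cAMP is present, so HolK is inactive.
No repressor is bound and OxaW is active, so *lomC* is transcribed.

ON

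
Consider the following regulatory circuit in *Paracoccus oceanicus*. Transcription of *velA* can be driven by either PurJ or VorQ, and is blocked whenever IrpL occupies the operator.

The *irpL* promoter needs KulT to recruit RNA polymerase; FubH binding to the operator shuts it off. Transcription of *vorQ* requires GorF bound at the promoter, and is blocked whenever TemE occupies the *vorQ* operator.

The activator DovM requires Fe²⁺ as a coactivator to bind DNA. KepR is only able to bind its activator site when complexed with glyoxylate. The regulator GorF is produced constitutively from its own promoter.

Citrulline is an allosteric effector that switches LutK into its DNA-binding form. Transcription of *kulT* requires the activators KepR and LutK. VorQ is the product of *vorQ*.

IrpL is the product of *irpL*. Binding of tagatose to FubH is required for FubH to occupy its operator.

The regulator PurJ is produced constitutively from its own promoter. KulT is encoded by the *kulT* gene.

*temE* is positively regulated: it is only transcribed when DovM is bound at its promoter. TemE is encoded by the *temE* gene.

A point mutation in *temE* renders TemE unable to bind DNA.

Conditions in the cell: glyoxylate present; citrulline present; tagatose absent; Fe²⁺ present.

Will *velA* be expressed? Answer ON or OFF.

OFF

PurJ is produced constitutively and is active.
TemE is non-functional in this strain, so it has no effect.
GorF is produced constitutively and is active.
No repressor is bound and GorF is active, so *vorQ* is transcribed.
So VorQ is produced and active.
Tagatose is absent, so FubH is inactive.
Glyoxylate is present, so KepR is active.
Citrulline is present, so LutK is active.
No repressor is bound and KepR and LutK are active, so *kulT* is transcribed.
So KulT is produced and active.
No repressor is bound and KulT is active, so *irpL* is transcribed.
So IrpL is produced and active.
With repressor IrpL bound, *velA* is not transcribed.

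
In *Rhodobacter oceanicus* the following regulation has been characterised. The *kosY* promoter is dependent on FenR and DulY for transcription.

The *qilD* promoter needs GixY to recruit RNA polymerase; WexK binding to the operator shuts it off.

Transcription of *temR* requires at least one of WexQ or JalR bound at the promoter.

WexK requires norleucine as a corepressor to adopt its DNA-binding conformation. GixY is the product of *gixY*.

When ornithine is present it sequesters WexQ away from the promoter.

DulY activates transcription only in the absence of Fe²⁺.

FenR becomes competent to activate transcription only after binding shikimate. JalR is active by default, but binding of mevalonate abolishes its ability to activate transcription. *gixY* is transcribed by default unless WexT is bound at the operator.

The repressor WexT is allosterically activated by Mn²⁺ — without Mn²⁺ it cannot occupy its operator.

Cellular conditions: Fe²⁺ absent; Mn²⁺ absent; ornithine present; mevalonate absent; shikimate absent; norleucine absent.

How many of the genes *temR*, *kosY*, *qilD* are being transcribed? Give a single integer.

2

Ornithine is present, so WexQ is inactive.
Mevalonate is absent, so JalR is active.
Activator JalR is present, so *temR* is transcribed.
→ *temR* is ON.
Shikimate is absent, so FenR is inactive.
Fe²⁺ is absent, so DulY is active.
Required activator FenR is absent, so *kosY* is not transcribed.
→ *kosY* is OFF.
Norleucine is absent, so WexK is inactive.
Mn²⁺ is absent, so WexT is inactive.
With no repressor bound, *gixY* is transcribed.
So GixY is produced and active.
No repressor is bound and GixY is active, so *qilD* is transcribed.
→ *qilD* is ON.
2 of the 3 genes are transcribed.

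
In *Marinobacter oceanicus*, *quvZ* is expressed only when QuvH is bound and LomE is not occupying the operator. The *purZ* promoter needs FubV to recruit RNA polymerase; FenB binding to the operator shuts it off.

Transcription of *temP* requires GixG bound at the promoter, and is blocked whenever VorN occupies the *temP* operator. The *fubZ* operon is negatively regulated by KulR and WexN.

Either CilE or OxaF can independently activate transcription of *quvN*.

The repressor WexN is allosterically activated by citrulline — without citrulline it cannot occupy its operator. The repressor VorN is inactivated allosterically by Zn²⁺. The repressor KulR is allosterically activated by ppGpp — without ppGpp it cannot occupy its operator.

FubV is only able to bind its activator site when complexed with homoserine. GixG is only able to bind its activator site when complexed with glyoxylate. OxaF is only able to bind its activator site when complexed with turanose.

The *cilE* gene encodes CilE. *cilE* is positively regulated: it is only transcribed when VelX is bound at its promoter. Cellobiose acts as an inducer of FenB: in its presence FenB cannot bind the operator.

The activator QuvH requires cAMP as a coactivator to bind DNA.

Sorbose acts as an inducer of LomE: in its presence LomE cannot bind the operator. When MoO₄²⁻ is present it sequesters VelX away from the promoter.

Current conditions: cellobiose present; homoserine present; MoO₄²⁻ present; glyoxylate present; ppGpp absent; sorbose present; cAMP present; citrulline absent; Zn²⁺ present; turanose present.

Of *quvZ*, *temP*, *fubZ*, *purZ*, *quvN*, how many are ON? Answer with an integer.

Sorbose is present, so LomE is inactive.
cAMP is present, so QuvH is active.
No repressor is bound and QuvH is active, so *quvZ* is transcribed.
→ *quvZ* is ON.
Glyoxylate is present, so GixG is active.
Zn²⁺ is present, so VorN is inactive.
No repressor is bound and GixG is active, so *temP* is transcribed.
→ *temP* is ON.
ppGpp is absent, so KulR is inactive.
Citrulline is absent, so WexN is inactive.
With no repressor bound, *fubZ* is transcribed.
→ *fubZ* is ON.
Cellobiose is present, so FenB is inactive.
Homoserine is present, so FubV is active.
No repressor is bound and FubV is active, so *purZ* is transcribed.
→ *purZ* is ON.
MoO₄²⁻ is present, so VelX is inactive.
Required activator VelX is absent, so *cilE* is not transcribed.
So CilE is not produced.
Turanose is present, so OxaF is active.
Activator OxaF is present, so *quvN* is transcribed.
→ *quvN* is ON.
5 of the 5 genes are transcribed.

5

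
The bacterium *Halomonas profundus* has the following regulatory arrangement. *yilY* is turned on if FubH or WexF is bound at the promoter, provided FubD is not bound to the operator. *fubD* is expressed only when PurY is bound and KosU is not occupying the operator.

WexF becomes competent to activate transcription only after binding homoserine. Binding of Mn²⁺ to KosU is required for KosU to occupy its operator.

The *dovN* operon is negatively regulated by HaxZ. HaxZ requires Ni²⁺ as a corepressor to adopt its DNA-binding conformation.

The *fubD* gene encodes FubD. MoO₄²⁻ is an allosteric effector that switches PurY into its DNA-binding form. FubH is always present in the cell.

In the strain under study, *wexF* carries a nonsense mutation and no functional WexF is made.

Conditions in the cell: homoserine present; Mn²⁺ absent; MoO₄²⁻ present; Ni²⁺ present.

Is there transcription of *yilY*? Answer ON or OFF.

FubH is produced constitutively and is active.
WexF is non-functional in this strain, so it has no effect.
Mn²⁺ is absent, so KosU is inactive.
MoO₄²⁻ is present, so PurY is active.
No repressor is bound and PurY is active, so *fubD* is transcribed.
So FubD is produced and active.
With repressor FubD bound, *yilY* is not transcribed.

OFF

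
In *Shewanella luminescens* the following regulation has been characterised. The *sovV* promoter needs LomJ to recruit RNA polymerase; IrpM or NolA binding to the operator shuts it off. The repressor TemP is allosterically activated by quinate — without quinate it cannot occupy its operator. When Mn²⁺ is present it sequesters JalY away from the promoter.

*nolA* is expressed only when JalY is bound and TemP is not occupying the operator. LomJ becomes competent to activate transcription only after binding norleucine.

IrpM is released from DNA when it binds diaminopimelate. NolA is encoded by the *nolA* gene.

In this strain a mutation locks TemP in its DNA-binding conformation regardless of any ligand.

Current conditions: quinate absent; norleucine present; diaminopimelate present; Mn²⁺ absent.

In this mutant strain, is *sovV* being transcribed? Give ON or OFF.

ON

Diaminopimelate is present, so IrpM is inactive.
Mn²⁺ is absent, so JalY is active.
TemP is constitutively active in this strain.
With repressor TemP bound, *nolA* is not transcribed.
So NolA is not produced.
Norleucine is present, so LomJ is active.
No repressor is bound and LomJ is active, so *sovV* is transcribed.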